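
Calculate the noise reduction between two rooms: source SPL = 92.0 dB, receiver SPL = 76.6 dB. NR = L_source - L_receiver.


NR = L_source - L_receiver (difference between source and receiving room levels)
NR = 92.0 - 76.6 = 15.4 dB


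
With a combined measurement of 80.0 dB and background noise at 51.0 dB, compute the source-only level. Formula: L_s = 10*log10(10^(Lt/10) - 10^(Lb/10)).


10^(80.0/10) = 1e+08
10^(51.0/10) = 125893
Difference = 1e+08 - 125893 = 9.98741e+07
L_source = 10*log10(9.98741e+07) = 79.995 dB


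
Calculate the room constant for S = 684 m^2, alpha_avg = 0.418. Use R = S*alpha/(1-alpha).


R = 684 * 0.418 / (1 - 0.418) = 491.26 m^2


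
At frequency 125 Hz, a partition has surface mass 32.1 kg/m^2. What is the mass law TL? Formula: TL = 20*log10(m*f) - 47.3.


m * f = 32.1 * 125 = 4012.5
20*log10(4012.5) = 72.0683 dB
TL = 72.0683 - 47.3 = 24.768 dB


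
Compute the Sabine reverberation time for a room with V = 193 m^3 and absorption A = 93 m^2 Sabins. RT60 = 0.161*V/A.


RT60 = 0.161 * 193 / 93 = 0.33412 s


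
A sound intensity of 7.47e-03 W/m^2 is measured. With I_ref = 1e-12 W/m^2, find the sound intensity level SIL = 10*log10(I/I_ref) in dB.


I / I_ref = 7.47e-03 / 1e-12 = 7.47e+09
SIL = 10 * log10(7.47e+09) = 98.733 dB


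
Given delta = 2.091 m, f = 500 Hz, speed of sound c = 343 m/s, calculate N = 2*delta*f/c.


N = 2*delta*f/c = 2*delta/lambda, where lambda = c/f
lambda = 343 / 500 = 0.686 m
N = 2 * 2.091 / 0.686 = 6.0962


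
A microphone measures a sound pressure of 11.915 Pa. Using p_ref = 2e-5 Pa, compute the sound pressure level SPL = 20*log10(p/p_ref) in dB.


p / p_ref = 11.915 / 2e-5 = 595750
SPL = 20 * log10(595750) = 115.5 dB


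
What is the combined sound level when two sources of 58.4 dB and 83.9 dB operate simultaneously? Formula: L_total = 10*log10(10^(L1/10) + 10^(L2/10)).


10^(58.4/10) = 691831
10^(83.9/10) = 2.45471e+08
Sum = 691831 + 2.45471e+08 = 2.46163e+08
L_total = 10*log10(2.46163e+08) = 83.912 dB


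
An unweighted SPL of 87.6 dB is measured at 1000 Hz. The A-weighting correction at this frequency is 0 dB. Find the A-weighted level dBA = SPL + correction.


A-weighting table: 1000 Hz -> 0 dB correction
SPL_A = SPL + correction = 87.6 + (0) = 87.6 dBA


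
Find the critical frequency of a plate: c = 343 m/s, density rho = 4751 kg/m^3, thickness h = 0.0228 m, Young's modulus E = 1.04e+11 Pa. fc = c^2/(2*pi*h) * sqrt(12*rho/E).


12*rho/E = 12*4751/1.04e+11 = 5.48192e-07
sqrt(12*rho/E) = sqrt(5.48192e-07) = 0.0007404
c^2/(2*pi*h) = 343^2/(2*pi*0.0228) = 821246
fc = 821246 * 0.0007404 = 608.05 Hz


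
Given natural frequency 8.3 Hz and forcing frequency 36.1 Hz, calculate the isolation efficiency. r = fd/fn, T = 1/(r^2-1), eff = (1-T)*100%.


r = 36.1 / 8.3 = 4.3494
r^2 - 1 = 4.3494^2 - 1 = 17.9173
T = 1/17.9173 = 0.055812
Efficiency = (1 - 0.055812)*100 = 94.419 %


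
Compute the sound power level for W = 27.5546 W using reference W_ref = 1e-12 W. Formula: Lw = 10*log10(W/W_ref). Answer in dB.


W / W_ref = 27.5546 / 1e-12 = 2.75546e+13
Lw = 10 * log10(2.75546e+13) = 134.4 dB


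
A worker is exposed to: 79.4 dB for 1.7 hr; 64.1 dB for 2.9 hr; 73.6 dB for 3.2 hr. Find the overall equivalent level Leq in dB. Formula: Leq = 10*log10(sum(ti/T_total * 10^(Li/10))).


T_total = 1.7 + 2.9 + 3.2 = 7.8 hr
(1.7/7.8) * 10^(79.4/10) = 1.89825e+07
(2.9/7.8) * 10^(64.1/10) = 955660
(3.2/7.8) * 10^(73.6/10) = 9.39843e+06
Sum = 1.89825e+07 + 955660 + 9.39843e+06 = 2.93366e+07
Leq = 10*log10(2.93366e+07) = 74.674 dB


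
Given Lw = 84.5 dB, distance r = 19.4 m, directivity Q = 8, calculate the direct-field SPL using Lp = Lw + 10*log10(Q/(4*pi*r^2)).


4*pi*r^2 = 4*pi*19.4^2 = 4729.48 m^2
Q / (4*pi*r^2) = 8 / 4729.48 = 0.00169152
Lp = 84.5 + 10*log10(0.00169152) = 56.783 dB


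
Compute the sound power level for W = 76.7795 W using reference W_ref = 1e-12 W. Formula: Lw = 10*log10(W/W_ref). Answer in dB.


W / W_ref = 76.7795 / 1e-12 = 7.67795e+13
Lw = 10 * log10(7.67795e+13) = 138.85 dB


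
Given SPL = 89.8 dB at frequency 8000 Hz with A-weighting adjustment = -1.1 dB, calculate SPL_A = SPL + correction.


A-weighting table: 8000 Hz -> -1.1 dB correction
SPL_A = SPL + correction = 89.8 + (-1.1) = 88.7 dBA


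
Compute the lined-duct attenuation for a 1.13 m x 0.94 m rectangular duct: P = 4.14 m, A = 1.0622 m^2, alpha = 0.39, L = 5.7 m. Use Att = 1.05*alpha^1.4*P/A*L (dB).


alpha^1.4 = 0.39^1.4 = 0.267603
Attenuation rate = 1.05 * alpha^1.4 * P / A
= 1.05 * 0.267603 * 4.14 / 1.0622 = 1.09515 dB/m
Total Att = 1.09515 * 5.7 = 6.2424 dB


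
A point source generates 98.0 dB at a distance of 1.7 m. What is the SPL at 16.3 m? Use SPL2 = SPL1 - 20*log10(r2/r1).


r2/r1 = 16.3/1.7 = 9.58824
Correction = 20*log10(9.58824) = 19.6348 dB
SPL2 = 98.0 - 19.6348 = 78.365 dB


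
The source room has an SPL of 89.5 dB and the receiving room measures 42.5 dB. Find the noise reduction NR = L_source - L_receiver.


NR = L_source - L_receiver (difference between source and receiving room levels)
NR = 89.5 - 42.5 = 47 dB


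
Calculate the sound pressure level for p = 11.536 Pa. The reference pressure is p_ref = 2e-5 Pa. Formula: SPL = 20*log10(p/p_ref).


p / p_ref = 11.536 / 2e-5 = 576800
SPL = 20 * log10(576800) = 115.22 dB


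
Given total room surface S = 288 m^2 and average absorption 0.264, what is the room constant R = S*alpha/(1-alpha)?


R = 288 * 0.264 / (1 - 0.264) = 103.3 m^2


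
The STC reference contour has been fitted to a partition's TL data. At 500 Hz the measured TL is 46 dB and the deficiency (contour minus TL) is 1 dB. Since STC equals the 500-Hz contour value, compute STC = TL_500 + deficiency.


By ASTM E413, STC = value of the fitted reference contour at 500 Hz.
Contour value at 500 Hz = TL_500 + deficiency = 46 + 1 = 47
STC = 47


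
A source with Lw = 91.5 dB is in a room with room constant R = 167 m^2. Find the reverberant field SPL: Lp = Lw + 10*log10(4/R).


4/R = 4/167 = 0.0239521
Lp = 91.5 + 10*log10(0.0239521) = 75.293 dB


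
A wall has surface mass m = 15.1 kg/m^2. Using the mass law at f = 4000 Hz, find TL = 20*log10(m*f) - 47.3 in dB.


m * f = 15.1 * 4000 = 60400
20*log10(60400) = 95.6207 dB
TL = 95.6207 - 47.3 = 48.321 dB


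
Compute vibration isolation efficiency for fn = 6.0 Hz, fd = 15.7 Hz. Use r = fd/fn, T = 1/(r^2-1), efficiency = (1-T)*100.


r = 15.7 / 6.0 = 2.61667
r^2 - 1 = 2.61667^2 - 1 = 5.84696
T = 1/5.84696 = 0.171029
Efficiency = (1 - 0.171029)*100 = 82.897 %


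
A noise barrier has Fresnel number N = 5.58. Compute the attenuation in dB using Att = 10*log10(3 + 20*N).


3 + 20*N = 3 + 20*5.58 = 114.6
Att = 10*log10(114.6) = 20.592 dB


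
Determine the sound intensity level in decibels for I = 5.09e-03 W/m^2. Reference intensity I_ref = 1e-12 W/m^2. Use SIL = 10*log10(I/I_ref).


I / I_ref = 5.09e-03 / 1e-12 = 5.09e+09
SIL = 10 * log10(5.09e+09) = 97.067 dB


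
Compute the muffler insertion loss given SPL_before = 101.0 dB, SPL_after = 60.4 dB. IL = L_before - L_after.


Insertion loss = SPL without muffler - SPL with muffler
IL = 101.0 - 60.4 = 40.6 dB


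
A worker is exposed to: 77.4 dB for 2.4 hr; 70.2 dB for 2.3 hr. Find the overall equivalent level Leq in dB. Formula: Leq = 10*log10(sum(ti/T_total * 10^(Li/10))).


T_total = 2.4 + 2.3 = 4.7 hr
(2.4/4.7) * 10^(77.4/10) = 2.80617e+07
(2.3/4.7) * 10^(70.2/10) = 5.12425e+06
Sum = 2.80617e+07 + 5.12425e+06 = 3.3186e+07
Leq = 10*log10(3.3186e+07) = 75.21 dB


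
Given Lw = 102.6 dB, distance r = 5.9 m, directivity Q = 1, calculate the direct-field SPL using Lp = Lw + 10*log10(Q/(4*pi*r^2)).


4*pi*r^2 = 4*pi*5.9^2 = 437.435 m^2
Q / (4*pi*r^2) = 1 / 437.435 = 0.00228605
Lp = 102.6 + 10*log10(0.00228605) = 76.191 dB


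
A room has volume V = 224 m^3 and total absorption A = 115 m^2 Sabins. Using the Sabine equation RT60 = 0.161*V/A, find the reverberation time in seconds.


RT60 = 0.161 * 224 / 115 = 0.3136 s


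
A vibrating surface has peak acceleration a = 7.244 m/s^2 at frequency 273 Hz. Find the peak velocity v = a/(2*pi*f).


omega = 2*pi*f = 2*pi*273 = 1715.31 rad/s
v = a / omega = 7.244 / 1715.31 = 0.0042231 m/s


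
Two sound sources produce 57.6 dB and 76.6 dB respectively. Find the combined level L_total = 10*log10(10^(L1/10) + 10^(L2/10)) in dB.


10^(57.6/10) = 575440
10^(76.6/10) = 4.57088e+07
Sum = 575440 + 4.57088e+07 = 4.62842e+07
L_total = 10*log10(4.62842e+07) = 76.654 dB


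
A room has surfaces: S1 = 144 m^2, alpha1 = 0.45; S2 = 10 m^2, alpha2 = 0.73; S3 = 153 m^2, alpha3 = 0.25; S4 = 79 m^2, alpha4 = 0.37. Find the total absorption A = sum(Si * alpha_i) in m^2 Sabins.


144 * 0.45 = 64.8
10 * 0.73 = 7.3
153 * 0.25 = 38.25
79 * 0.37 = 29.23
A_total = 64.8 + 7.3 + 38.25 + 29.23 = 139.58 m^2


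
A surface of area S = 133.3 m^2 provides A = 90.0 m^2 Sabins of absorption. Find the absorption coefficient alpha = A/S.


Absorption coefficient = absorbed power / incident power
alpha = A / S = 90.0 / 133.3 = 0.67517


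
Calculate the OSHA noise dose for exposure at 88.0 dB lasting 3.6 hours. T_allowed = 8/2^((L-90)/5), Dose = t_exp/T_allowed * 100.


T_allowed = 8 / 2^((88.0 - 90)/5) = 10.5561 hr
Dose = 3.6 / 10.5561 * 100 = 34.104 %


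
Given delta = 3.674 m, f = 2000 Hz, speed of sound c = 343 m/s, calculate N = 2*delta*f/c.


N = 2*delta*f/c = 2*delta/lambda, where lambda = c/f
lambda = 343 / 2000 = 0.1715 m
N = 2 * 3.674 / 0.1715 = 42.845


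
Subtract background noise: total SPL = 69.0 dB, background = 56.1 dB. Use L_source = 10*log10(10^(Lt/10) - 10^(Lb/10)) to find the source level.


10^(69.0/10) = 7.94328e+06
10^(56.1/10) = 407380
Difference = 7.94328e+06 - 407380 = 7.5359e+06
L_source = 10*log10(7.5359e+06) = 68.771 dB


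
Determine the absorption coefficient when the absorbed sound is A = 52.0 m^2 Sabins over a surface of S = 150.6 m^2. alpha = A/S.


Absorption coefficient = absorbed power / incident power
alpha = A / S = 52.0 / 150.6 = 0.34529


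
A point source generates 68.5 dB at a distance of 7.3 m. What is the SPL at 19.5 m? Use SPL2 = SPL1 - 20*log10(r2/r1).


r2/r1 = 19.5/7.3 = 2.67123
Correction = 20*log10(2.67123) = 8.53423 dB
SPL2 = 68.5 - 8.53423 = 59.966 dB


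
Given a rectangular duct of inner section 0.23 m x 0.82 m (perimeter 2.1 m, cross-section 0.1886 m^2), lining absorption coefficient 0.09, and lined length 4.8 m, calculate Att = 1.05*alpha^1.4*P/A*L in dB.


alpha^1.4 = 0.09^1.4 = 0.034351
Attenuation rate = 1.05 * alpha^1.4 * P / A
= 1.05 * 0.034351 * 2.1 / 0.1886 = 0.401612 dB/m
Total Att = 0.401612 * 4.8 = 1.9277 dB


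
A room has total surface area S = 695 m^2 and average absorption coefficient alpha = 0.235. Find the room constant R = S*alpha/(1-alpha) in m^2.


R = 695 * 0.235 / (1 - 0.235) = 213.5 m^2


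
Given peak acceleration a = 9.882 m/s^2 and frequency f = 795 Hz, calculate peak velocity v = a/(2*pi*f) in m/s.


omega = 2*pi*f = 2*pi*795 = 4995.13 rad/s
v = a / omega = 9.882 / 4995.13 = 0.0019783 m/s


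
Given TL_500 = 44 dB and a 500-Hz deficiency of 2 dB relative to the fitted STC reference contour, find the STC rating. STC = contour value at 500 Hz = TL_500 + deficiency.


By ASTM E413, STC = value of the fitted reference contour at 500 Hz.
Contour value at 500 Hz = TL_500 + deficiency = 44 + 2 = 46
STC = 46


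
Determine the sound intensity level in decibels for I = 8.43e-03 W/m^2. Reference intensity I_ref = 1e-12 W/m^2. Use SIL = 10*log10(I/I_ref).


I / I_ref = 8.43e-03 / 1e-12 = 8.43e+09
SIL = 10 * log10(8.43e+09) = 99.258 dB


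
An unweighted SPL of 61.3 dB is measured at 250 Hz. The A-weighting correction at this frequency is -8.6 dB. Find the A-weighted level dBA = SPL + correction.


A-weighting table: 250 Hz -> -8.6 dB correction
SPL_A = SPL + correction = 61.3 + (-8.6) = 52.7 dBA


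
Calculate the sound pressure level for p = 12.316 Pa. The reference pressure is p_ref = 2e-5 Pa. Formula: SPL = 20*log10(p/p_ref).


p / p_ref = 12.316 / 2e-5 = 615800
SPL = 20 * log10(615800) = 115.79 dB


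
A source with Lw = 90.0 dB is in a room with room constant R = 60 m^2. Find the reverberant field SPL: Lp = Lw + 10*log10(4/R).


4/R = 4/60 = 0.0666667
Lp = 90.0 + 10*log10(0.0666667) = 78.239 dB


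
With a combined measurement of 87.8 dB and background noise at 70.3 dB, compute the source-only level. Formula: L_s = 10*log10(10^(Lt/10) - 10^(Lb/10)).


10^(87.8/10) = 6.0256e+08
10^(70.3/10) = 1.07152e+07
Difference = 6.0256e+08 - 1.07152e+07 = 5.91845e+08
L_source = 10*log10(5.91845e+08) = 87.722 dB


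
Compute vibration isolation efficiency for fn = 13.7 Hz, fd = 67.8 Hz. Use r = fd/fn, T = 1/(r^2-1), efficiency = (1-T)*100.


r = 67.8 / 13.7 = 4.94891
r^2 - 1 = 4.94891^2 - 1 = 23.4917
T = 1/23.4917 = 0.0425682
Efficiency = (1 - 0.0425682)*100 = 95.743 %


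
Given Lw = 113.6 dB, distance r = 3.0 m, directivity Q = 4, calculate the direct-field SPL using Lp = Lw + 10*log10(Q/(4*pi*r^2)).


4*pi*r^2 = 4*pi*3.0^2 = 113.097 m^2
Q / (4*pi*r^2) = 4 / 113.097 = 0.0353679
Lp = 113.6 + 10*log10(0.0353679) = 99.086 dB


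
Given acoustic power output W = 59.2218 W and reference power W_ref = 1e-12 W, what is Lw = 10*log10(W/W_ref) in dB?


W / W_ref = 59.2218 / 1e-12 = 5.92218e+13
Lw = 10 * log10(5.92218e+13) = 137.72 dB


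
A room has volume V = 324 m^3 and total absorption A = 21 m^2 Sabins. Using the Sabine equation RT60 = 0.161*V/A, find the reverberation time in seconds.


RT60 = 0.161 * 324 / 21 = 2.484 s


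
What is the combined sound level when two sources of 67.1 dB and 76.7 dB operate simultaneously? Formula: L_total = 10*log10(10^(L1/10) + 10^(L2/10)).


10^(67.1/10) = 5.12861e+06
10^(76.7/10) = 4.67735e+07
Sum = 5.12861e+06 + 4.67735e+07 = 5.19021e+07
L_total = 10*log10(5.19021e+07) = 77.152 dB


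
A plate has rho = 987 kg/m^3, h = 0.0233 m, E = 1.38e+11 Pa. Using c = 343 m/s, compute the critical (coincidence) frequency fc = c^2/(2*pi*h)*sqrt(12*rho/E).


12*rho/E = 12*987/1.38e+11 = 8.58261e-08
sqrt(12*rho/E) = sqrt(8.58261e-08) = 0.000292961
c^2/(2*pi*h) = 343^2/(2*pi*0.0233) = 803623
fc = 803623 * 0.000292961 = 235.43 Hz


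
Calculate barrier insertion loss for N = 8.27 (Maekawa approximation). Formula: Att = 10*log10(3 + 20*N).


3 + 20*N = 3 + 20*8.27 = 168.4
Att = 10*log10(168.4) = 22.263 dB


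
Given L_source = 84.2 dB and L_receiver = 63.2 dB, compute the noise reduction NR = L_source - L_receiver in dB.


NR = L_source - L_receiver (difference between source and receiving room levels)
NR = 84.2 - 63.2 = 21 dB


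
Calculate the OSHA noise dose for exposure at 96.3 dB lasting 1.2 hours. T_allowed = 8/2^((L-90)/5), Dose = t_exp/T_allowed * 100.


T_allowed = 8 / 2^((96.3 - 90)/5) = 3.34035 hr
Dose = 1.2 / 3.34035 * 100 = 35.924 %


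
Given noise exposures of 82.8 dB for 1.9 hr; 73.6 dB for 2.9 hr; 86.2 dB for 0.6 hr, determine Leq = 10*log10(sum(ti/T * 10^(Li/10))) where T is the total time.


T_total = 1.9 + 2.9 + 0.6 = 5.4 hr
(1.9/5.4) * 10^(82.8/10) = 6.7044e+07
(2.9/5.4) * 10^(73.6/10) = 1.23028e+07
(0.6/5.4) * 10^(86.2/10) = 4.63188e+07
Sum = 6.7044e+07 + 1.23028e+07 + 4.63188e+07 = 1.25666e+08
Leq = 10*log10(1.25666e+08) = 80.992 dB


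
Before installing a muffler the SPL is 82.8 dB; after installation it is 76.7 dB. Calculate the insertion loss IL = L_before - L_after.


Insertion loss = SPL without muffler - SPL with muffler
IL = 82.8 - 76.7 = 6.1 dB


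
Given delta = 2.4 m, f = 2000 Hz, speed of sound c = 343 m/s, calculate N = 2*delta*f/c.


N = 2*delta*f/c = 2*delta/lambda, where lambda = c/f
lambda = 343 / 2000 = 0.1715 m
N = 2 * 2.4 / 0.1715 = 27.988


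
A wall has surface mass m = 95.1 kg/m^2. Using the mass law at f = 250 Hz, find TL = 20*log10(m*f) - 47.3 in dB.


m * f = 95.1 * 250 = 23775
20*log10(23775) = 87.5224 dB
TL = 87.5224 - 47.3 = 40.222 dB


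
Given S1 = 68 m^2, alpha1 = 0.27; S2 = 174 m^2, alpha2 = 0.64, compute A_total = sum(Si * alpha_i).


68 * 0.27 = 18.36
174 * 0.64 = 111.36
A_total = 18.36 + 111.36 = 129.72 m^2


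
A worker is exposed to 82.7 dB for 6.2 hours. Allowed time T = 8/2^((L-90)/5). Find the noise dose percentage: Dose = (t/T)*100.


T_allowed = 8 / 2^((82.7 - 90)/5) = 22.0087 hr
Dose = 6.2 / 22.0087 * 100 = 28.171 %


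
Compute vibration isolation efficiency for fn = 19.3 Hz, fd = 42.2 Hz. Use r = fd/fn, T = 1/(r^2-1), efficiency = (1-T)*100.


r = 42.2 / 19.3 = 2.18653
r^2 - 1 = 2.18653^2 - 1 = 3.78091
T = 1/3.78091 = 0.264487
Efficiency = (1 - 0.264487)*100 = 73.551 %


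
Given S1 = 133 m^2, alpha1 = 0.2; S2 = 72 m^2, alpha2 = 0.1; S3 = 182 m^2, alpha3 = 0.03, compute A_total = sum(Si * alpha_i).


133 * 0.2 = 26.6
72 * 0.1 = 7.2
182 * 0.03 = 5.46
A_total = 26.6 + 7.2 + 5.46 = 39.26 m^2


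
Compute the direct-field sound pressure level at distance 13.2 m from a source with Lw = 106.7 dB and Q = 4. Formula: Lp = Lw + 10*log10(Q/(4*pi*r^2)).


4*pi*r^2 = 4*pi*13.2^2 = 2189.56 m^2
Q / (4*pi*r^2) = 4 / 2189.56 = 0.00182685
Lp = 106.7 + 10*log10(0.00182685) = 79.317 dB


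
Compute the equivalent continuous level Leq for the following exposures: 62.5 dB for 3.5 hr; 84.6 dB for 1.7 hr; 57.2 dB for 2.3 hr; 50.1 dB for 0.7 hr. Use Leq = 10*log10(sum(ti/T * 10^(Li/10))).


T_total = 3.5 + 1.7 + 2.3 + 0.7 = 8.2 hr
(3.5/8.2) * 10^(62.5/10) = 759022
(1.7/8.2) * 10^(84.6/10) = 5.97909e+07
(2.3/8.2) * 10^(57.2/10) = 147202
(0.7/8.2) * 10^(50.1/10) = 8735.43
Sum = 759022 + 5.97909e+07 + 147202 + 8735.43 = 6.07059e+07
Leq = 10*log10(6.07059e+07) = 77.832 dB


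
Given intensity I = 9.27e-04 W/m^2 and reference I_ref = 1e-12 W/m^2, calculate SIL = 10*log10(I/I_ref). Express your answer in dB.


I / I_ref = 9.27e-04 / 1e-12 = 9.27e+08
SIL = 10 * log10(9.27e+08) = 89.671 dB


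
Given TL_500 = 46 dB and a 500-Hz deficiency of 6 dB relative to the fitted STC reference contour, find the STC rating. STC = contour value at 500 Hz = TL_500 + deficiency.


By ASTM E413, STC = value of the fitted reference contour at 500 Hz.
Contour value at 500 Hz = TL_500 + deficiency = 46 + 6 = 52
STC = 52


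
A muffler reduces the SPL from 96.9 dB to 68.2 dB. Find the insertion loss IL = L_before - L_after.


Insertion loss = SPL without muffler - SPL with muffler
IL = 96.9 - 68.2 = 28.7 dB


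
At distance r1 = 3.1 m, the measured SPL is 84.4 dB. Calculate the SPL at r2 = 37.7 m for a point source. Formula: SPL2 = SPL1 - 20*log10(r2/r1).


r2/r1 = 37.7/3.1 = 12.1613
Correction = 20*log10(12.1613) = 21.6996 dB
SPL2 = 84.4 - 21.6996 = 62.7 dB


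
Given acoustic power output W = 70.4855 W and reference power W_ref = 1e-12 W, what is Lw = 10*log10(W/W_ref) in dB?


W / W_ref = 70.4855 / 1e-12 = 7.04855e+13
Lw = 10 * log10(7.04855e+13) = 138.48 dB


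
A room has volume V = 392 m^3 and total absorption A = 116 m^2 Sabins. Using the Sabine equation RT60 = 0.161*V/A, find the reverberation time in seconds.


RT60 = 0.161 * 392 / 116 = 0.54407 s


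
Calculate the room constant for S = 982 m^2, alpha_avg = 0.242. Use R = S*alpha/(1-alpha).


R = 982 * 0.242 / (1 - 0.242) = 313.51 m^2


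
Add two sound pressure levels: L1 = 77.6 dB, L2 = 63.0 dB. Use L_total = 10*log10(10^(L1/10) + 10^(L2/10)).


10^(77.6/10) = 5.7544e+07
10^(63.0/10) = 1.99526e+06
Sum = 5.7544e+07 + 1.99526e+06 = 5.95393e+07
L_total = 10*log10(5.95393e+07) = 77.748 dB


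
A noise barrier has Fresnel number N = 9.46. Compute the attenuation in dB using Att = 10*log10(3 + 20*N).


3 + 20*N = 3 + 20*9.46 = 192.2
Att = 10*log10(192.2) = 22.838 dB


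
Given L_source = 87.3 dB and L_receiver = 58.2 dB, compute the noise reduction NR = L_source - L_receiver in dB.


NR = L_source - L_receiver (difference between source and receiving room levels)
NR = 87.3 - 58.2 = 29.1 dB


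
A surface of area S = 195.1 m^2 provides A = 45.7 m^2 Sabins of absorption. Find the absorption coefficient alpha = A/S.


Absorption coefficient = absorbed power / incident power
alpha = A / S = 45.7 / 195.1 = 0.23424


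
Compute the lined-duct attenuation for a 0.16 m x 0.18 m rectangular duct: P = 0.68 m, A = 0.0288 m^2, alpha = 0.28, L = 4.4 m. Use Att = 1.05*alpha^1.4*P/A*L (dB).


alpha^1.4 = 0.28^1.4 = 0.168276
Attenuation rate = 1.05 * alpha^1.4 * P / A
= 1.05 * 0.168276 * 0.68 / 0.0288 = 4.17184 dB/m
Total Att = 4.17184 * 4.4 = 18.356 dB


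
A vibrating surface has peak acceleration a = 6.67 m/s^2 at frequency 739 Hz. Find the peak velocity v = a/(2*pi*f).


omega = 2*pi*f = 2*pi*739 = 4643.27 rad/s
v = a / omega = 6.67 / 4643.27 = 0.0014365 m/s


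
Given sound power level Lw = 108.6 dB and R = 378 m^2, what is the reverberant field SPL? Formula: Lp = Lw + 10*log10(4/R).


4/R = 4/378 = 0.010582
Lp = 108.6 + 10*log10(0.010582) = 88.846 dB


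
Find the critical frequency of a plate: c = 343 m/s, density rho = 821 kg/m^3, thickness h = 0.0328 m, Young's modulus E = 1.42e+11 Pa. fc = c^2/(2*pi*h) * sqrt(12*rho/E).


12*rho/E = 12*821/1.42e+11 = 6.93803e-08
sqrt(12*rho/E) = sqrt(6.93803e-08) = 0.000263401
c^2/(2*pi*h) = 343^2/(2*pi*0.0328) = 570866
fc = 570866 * 0.000263401 = 150.37 Hz


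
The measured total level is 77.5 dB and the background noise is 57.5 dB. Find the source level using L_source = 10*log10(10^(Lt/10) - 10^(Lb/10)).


10^(77.5/10) = 5.62341e+07
10^(57.5/10) = 562341
Difference = 5.62341e+07 - 562341 = 5.56718e+07
L_source = 10*log10(5.56718e+07) = 77.456 dB


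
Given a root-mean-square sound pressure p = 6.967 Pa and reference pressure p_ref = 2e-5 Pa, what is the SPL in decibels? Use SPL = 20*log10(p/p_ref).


p / p_ref = 6.967 / 2e-5 = 348350
SPL = 20 * log10(348350) = 110.84 dB


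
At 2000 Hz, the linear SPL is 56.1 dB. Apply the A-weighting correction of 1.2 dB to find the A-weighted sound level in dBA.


A-weighting table: 2000 Hz -> 1.2 dB correction
SPL_A = SPL + correction = 56.1 + (1.2) = 57.3 dBA


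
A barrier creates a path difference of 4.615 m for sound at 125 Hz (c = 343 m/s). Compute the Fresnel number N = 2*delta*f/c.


N = 2*delta*f/c = 2*delta/lambda, where lambda = c/f
lambda = 343 / 125 = 2.744 m
N = 2 * 4.615 / 2.744 = 3.3637


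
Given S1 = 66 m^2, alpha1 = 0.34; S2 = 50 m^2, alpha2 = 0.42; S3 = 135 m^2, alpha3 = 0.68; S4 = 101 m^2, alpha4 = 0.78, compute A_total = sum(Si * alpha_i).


66 * 0.34 = 22.44
50 * 0.42 = 21
135 * 0.68 = 91.8
101 * 0.78 = 78.78
A_total = 22.44 + 21 + 91.8 + 78.78 = 214.02 m^2


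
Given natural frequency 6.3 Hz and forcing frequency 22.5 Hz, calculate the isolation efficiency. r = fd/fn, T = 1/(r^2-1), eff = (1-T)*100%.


r = 22.5 / 6.3 = 3.57143
r^2 - 1 = 3.57143^2 - 1 = 11.7551
T = 1/11.7551 = 0.0850695
Efficiency = (1 - 0.0850695)*100 = 91.493 %


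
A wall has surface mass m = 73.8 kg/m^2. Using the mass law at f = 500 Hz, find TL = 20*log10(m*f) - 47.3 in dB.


m * f = 73.8 * 500 = 36900
20*log10(36900) = 91.3405 dB
TL = 91.3405 - 47.3 = 44.041 dB


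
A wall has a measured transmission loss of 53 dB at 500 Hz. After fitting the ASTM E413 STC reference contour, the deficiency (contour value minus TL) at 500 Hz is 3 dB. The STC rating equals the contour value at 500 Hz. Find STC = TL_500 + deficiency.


By ASTM E413, STC = value of the fitted reference contour at 500 Hz.
Contour value at 500 Hz = TL_500 + deficiency = 53 + 3 = 56
STC = 56


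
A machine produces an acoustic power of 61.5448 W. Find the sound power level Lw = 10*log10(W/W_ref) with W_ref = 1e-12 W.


W / W_ref = 61.5448 / 1e-12 = 6.15448e+13
Lw = 10 * log10(6.15448e+13) = 137.89 dB


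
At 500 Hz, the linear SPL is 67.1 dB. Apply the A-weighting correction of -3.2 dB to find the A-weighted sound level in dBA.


A-weighting table: 500 Hz -> -3.2 dB correction
SPL_A = SPL + correction = 67.1 + (-3.2) = 63.9 dBA


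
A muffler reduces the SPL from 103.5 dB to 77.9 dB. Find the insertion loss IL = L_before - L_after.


Insertion loss = SPL without muffler - SPL with muffler
IL = 103.5 - 77.9 = 25.6 dB


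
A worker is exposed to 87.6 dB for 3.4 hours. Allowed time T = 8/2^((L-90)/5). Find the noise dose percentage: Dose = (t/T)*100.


T_allowed = 8 / 2^((87.6 - 90)/5) = 11.1579 hr
Dose = 3.4 / 11.1579 * 100 = 30.472 %


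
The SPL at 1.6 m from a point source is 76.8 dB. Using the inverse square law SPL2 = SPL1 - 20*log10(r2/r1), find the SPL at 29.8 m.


r2/r1 = 29.8/1.6 = 18.625
Correction = 20*log10(18.625) = 25.4019 dB
SPL2 = 76.8 - 25.4019 = 51.398 dB


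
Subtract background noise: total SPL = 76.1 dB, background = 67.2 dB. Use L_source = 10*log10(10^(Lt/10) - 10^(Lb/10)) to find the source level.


10^(76.1/10) = 4.0738e+07
10^(67.2/10) = 5.24807e+06
Difference = 4.0738e+07 - 5.24807e+06 = 3.54899e+07
L_source = 10*log10(3.54899e+07) = 75.501 dB


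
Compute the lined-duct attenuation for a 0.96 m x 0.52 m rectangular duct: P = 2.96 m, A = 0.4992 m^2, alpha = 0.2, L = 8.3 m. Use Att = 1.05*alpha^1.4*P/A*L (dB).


alpha^1.4 = 0.2^1.4 = 0.105061
Attenuation rate = 1.05 * alpha^1.4 * P / A
= 1.05 * 0.105061 * 2.96 / 0.4992 = 0.654106 dB/m
Total Att = 0.654106 * 8.3 = 5.4291 dB


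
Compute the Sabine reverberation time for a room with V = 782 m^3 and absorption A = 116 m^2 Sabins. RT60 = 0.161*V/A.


RT60 = 0.161 * 782 / 116 = 1.0854 s


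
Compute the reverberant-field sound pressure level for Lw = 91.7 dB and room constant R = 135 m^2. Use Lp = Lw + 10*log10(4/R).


4/R = 4/135 = 0.0296296
Lp = 91.7 + 10*log10(0.0296296) = 76.417 dB


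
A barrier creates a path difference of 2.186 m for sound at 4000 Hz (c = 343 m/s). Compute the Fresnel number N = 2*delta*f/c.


N = 2*delta*f/c = 2*delta/lambda, where lambda = c/f
lambda = 343 / 4000 = 0.08575 m
N = 2 * 2.186 / 0.08575 = 50.985


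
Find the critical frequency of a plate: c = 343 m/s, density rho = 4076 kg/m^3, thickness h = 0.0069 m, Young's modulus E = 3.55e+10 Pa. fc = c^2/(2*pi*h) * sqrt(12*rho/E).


12*rho/E = 12*4076/3.55e+10 = 1.3778e-06
sqrt(12*rho/E) = sqrt(1.3778e-06) = 0.0011738
c^2/(2*pi*h) = 343^2/(2*pi*0.0069) = 2.71368e+06
fc = 2.71368e+06 * 0.0011738 = 3185.3 Hz


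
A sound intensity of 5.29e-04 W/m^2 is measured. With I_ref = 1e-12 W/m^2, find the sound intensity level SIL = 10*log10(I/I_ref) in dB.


I / I_ref = 5.29e-04 / 1e-12 = 5.29e+08
SIL = 10 * log10(5.29e+08) = 87.235 dB


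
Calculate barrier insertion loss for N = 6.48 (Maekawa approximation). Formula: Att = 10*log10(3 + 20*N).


3 + 20*N = 3 + 20*6.48 = 132.6
Att = 10*log10(132.6) = 21.225 dB


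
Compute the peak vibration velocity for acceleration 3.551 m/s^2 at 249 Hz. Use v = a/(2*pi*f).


omega = 2*pi*f = 2*pi*249 = 1564.51 rad/s
v = a / omega = 3.551 / 1564.51 = 0.0022697 m/s


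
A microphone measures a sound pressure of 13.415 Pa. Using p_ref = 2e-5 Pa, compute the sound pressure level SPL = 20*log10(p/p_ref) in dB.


p / p_ref = 13.415 / 2e-5 = 670750
SPL = 20 * log10(670750) = 116.53 dB


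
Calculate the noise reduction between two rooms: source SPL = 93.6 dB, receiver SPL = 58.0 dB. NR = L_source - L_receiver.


NR = L_source - L_receiver (difference between source and receiving room levels)
NR = 93.6 - 58.0 = 35.6 dB


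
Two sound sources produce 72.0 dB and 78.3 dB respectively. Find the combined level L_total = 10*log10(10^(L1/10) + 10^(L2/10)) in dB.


10^(72.0/10) = 1.58489e+07
10^(78.3/10) = 6.76083e+07
Sum = 1.58489e+07 + 6.76083e+07 = 8.34572e+07
L_total = 10*log10(8.34572e+07) = 79.215 dB


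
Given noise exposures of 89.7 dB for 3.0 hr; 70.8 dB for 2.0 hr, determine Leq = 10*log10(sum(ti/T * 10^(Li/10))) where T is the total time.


T_total = 3.0 + 2.0 = 5.0 hr
(3.0/5.0) * 10^(89.7/10) = 5.59953e+08
(2.0/5.0) * 10^(70.8/10) = 4.80906e+06
Sum = 5.59953e+08 + 4.80906e+06 = 5.64762e+08
Leq = 10*log10(5.64762e+08) = 87.519 dB


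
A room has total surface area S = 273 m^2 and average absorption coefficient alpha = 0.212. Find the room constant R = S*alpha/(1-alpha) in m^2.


R = 273 * 0.212 / (1 - 0.212) = 73.447 m^2


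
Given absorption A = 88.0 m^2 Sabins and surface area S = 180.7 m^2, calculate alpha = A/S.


Absorption coefficient = absorbed power / incident power
alpha = A / S = 88.0 / 180.7 = 0.487


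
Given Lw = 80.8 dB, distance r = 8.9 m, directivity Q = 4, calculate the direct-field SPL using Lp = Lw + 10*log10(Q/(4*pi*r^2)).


4*pi*r^2 = 4*pi*8.9^2 = 995.382 m^2
Q / (4*pi*r^2) = 4 / 995.382 = 0.00401856
Lp = 80.8 + 10*log10(0.00401856) = 56.841 dB


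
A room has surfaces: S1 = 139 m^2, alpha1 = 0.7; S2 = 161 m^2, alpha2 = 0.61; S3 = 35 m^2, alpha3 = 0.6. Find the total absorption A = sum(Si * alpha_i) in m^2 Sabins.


139 * 0.7 = 97.3
161 * 0.61 = 98.21
35 * 0.6 = 21
A_total = 97.3 + 98.21 + 21 = 216.51 m^2


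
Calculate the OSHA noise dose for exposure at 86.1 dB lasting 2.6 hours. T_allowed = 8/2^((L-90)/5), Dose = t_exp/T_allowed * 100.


T_allowed = 8 / 2^((86.1 - 90)/5) = 13.737 hr
Dose = 2.6 / 13.737 * 100 = 18.927 %


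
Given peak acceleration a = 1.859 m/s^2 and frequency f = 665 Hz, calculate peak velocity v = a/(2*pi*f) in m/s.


omega = 2*pi*f = 2*pi*665 = 4178.32 rad/s
v = a / omega = 1.859 / 4178.32 = 0.00044492 m/s


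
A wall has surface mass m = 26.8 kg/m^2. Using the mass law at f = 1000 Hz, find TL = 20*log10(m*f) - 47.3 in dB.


m * f = 26.8 * 1000 = 26800
20*log10(26800) = 88.5627 dB
TL = 88.5627 - 47.3 = 41.263 dB


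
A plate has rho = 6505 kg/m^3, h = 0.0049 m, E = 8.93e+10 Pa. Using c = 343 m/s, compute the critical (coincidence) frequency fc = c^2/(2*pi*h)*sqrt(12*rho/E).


12*rho/E = 12*6505/8.93e+10 = 8.74132e-07
sqrt(12*rho/E) = sqrt(8.74132e-07) = 0.00093495
c^2/(2*pi*h) = 343^2/(2*pi*0.0049) = 3.82131e+06
fc = 3.82131e+06 * 0.00093495 = 3572.7 Hz


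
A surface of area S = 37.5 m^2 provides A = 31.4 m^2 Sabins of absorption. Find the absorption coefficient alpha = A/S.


Absorption coefficient = absorbed power / incident power
alpha = A / S = 31.4 / 37.5 = 0.83733


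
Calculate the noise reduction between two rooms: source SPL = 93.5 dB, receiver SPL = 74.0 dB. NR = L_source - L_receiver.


NR = L_source - L_receiver (difference between source and receiving room levels)
NR = 93.5 - 74.0 = 19.5 dB


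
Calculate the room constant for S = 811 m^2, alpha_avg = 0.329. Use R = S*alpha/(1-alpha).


R = 811 * 0.329 / (1 - 0.329) = 397.64 m^2


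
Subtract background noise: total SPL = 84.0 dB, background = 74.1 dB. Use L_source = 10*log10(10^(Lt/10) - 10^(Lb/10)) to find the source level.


10^(84.0/10) = 2.51189e+08
10^(74.1/10) = 2.5704e+07
Difference = 2.51189e+08 - 2.5704e+07 = 2.25485e+08
L_source = 10*log10(2.25485e+08) = 83.531 dB


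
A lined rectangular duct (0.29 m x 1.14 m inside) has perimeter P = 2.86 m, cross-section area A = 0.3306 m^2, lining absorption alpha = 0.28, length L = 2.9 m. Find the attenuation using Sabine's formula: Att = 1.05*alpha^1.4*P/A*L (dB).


alpha^1.4 = 0.28^1.4 = 0.168276
Attenuation rate = 1.05 * alpha^1.4 * P / A
= 1.05 * 0.168276 * 2.86 / 0.3306 = 1.52853 dB/m
Total Att = 1.52853 * 2.9 = 4.4327 dB


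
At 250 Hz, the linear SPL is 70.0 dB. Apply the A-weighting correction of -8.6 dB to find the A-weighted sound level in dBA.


A-weighting table: 250 Hz -> -8.6 dB correction
SPL_A = SPL + correction = 70.0 + (-8.6) = 61.4 dBA


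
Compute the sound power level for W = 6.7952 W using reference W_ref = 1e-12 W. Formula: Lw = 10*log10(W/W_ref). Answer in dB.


W / W_ref = 6.7952 / 1e-12 = 6.7952e+12
Lw = 10 * log10(6.7952e+12) = 128.32 dB


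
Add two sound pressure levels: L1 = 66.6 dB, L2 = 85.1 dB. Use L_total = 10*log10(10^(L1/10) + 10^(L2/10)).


10^(66.6/10) = 4.57088e+06
10^(85.1/10) = 3.23594e+08
Sum = 4.57088e+06 + 3.23594e+08 = 3.28165e+08
L_total = 10*log10(3.28165e+08) = 85.161 dB


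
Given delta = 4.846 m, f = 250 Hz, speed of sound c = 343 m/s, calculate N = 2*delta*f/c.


N = 2*delta*f/c = 2*delta/lambda, where lambda = c/f
lambda = 343 / 250 = 1.372 m
N = 2 * 4.846 / 1.372 = 7.0641


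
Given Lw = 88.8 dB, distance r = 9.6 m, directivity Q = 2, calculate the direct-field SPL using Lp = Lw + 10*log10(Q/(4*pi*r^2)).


4*pi*r^2 = 4*pi*9.6^2 = 1158.12 m^2
Q / (4*pi*r^2) = 2 / 1158.12 = 0.00172694
Lp = 88.8 + 10*log10(0.00172694) = 61.173 dB


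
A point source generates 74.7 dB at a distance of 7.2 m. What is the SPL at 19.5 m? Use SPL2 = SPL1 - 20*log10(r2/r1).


r2/r1 = 19.5/7.2 = 2.70833
Correction = 20*log10(2.70833) = 8.65403 dB
SPL2 = 74.7 - 8.65403 = 66.046 dB


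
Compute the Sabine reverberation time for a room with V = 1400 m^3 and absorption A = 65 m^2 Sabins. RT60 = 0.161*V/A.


RT60 = 0.161 * 1400 / 65 = 3.4677 s


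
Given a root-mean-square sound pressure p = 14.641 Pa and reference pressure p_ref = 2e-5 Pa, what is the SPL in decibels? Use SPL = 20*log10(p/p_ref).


p / p_ref = 14.641 / 2e-5 = 732050
SPL = 20 * log10(732050) = 117.29 dB


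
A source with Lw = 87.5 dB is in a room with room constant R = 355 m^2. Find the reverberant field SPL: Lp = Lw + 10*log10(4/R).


4/R = 4/355 = 0.0112676
Lp = 87.5 + 10*log10(0.0112676) = 68.018 dB


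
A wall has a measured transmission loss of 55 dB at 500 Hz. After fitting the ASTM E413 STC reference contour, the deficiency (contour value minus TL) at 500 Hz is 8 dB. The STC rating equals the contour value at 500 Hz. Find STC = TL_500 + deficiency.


By ASTM E413, STC = value of the fitted reference contour at 500 Hz.
Contour value at 500 Hz = TL_500 + deficiency = 55 + 8 = 63
STC = 63


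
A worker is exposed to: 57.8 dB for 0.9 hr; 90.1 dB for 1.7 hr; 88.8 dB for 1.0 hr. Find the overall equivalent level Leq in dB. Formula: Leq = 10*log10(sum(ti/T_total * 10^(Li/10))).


T_total = 0.9 + 1.7 + 1.0 = 3.6 hr
(0.9/3.6) * 10^(57.8/10) = 150640
(1.7/3.6) * 10^(90.1/10) = 4.83222e+08
(1.0/3.6) * 10^(88.8/10) = 2.10716e+08
Sum = 150640 + 4.83222e+08 + 2.10716e+08 = 6.94089e+08
Leq = 10*log10(6.94089e+08) = 88.414 dB


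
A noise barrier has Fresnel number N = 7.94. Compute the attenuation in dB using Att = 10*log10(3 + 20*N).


3 + 20*N = 3 + 20*7.94 = 161.8
Att = 10*log10(161.8) = 22.09 dB


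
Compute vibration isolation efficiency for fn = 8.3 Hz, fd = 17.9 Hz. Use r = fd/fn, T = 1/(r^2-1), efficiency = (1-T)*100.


r = 17.9 / 8.3 = 2.15663
r^2 - 1 = 2.15663^2 - 1 = 3.65105
T = 1/3.65105 = 0.273894
Efficiency = (1 - 0.273894)*100 = 72.611 %


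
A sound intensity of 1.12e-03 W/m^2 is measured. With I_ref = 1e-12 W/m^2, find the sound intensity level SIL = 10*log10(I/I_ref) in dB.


I / I_ref = 1.12e-03 / 1e-12 = 1.12e+09
SIL = 10 * log10(1.12e+09) = 90.492 dB


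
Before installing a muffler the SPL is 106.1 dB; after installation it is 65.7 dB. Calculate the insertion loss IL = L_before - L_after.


Insertion loss = SPL without muffler - SPL with muffler
IL = 106.1 - 65.7 = 40.4 dB


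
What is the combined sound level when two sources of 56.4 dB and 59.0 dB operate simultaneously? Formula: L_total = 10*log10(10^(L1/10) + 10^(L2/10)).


10^(56.4/10) = 436516
10^(59.0/10) = 794328
Sum = 436516 + 794328 = 1.23084e+06
L_total = 10*log10(1.23084e+06) = 60.902 dB


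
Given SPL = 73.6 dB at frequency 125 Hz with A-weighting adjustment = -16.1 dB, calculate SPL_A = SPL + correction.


A-weighting table: 125 Hz -> -16.1 dB correction
SPL_A = SPL + correction = 73.6 + (-16.1) = 57.5 dBA


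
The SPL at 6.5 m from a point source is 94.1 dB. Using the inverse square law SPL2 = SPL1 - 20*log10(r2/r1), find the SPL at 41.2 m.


r2/r1 = 41.2/6.5 = 6.33846
Correction = 20*log10(6.33846) = 16.0397 dB
SPL2 = 94.1 - 16.0397 = 78.06 dB


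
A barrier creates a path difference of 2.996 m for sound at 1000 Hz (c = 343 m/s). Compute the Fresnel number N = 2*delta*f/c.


N = 2*delta*f/c = 2*delta/lambda, where lambda = c/f
lambda = 343 / 1000 = 0.343 m
N = 2 * 2.996 / 0.343 = 17.469


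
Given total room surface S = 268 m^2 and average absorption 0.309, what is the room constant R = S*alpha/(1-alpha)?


R = 268 * 0.309 / (1 - 0.309) = 119.84 m^2


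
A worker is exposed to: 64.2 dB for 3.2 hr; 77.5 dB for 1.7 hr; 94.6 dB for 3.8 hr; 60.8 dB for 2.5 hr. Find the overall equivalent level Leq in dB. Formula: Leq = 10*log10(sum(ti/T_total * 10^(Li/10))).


T_total = 3.2 + 1.7 + 3.8 + 2.5 = 11.2 hr
(3.2/11.2) * 10^(64.2/10) = 751505
(1.7/11.2) * 10^(77.5/10) = 8.53554e+06
(3.8/11.2) * 10^(94.6/10) = 9.78511e+08
(2.5/11.2) * 10^(60.8/10) = 268363
Sum = 751505 + 8.53554e+06 + 9.78511e+08 + 268363 = 9.88066e+08
Leq = 10*log10(9.88066e+08) = 89.948 dB


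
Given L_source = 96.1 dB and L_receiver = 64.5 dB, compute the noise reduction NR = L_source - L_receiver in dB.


NR = L_source - L_receiver (difference between source and receiving room levels)
NR = 96.1 - 64.5 = 31.6 dB


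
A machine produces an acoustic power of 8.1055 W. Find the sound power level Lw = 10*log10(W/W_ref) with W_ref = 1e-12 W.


W / W_ref = 8.1055 / 1e-12 = 8.1055e+12
Lw = 10 * log10(8.1055e+12) = 129.09 dB


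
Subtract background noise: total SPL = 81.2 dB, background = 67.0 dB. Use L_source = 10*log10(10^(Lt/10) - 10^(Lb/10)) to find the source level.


10^(81.2/10) = 1.31826e+08
10^(67.0/10) = 5.01187e+06
Difference = 1.31826e+08 - 5.01187e+06 = 1.26814e+08
L_source = 10*log10(1.26814e+08) = 81.032 dB


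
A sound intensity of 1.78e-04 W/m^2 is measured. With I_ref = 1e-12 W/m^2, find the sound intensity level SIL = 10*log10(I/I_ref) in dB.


I / I_ref = 1.78e-04 / 1e-12 = 1.78e+08
SIL = 10 * log10(1.78e+08) = 82.504 dB


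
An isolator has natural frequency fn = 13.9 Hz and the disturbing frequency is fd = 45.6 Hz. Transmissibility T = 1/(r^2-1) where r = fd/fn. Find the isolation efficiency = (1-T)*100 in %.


r = 45.6 / 13.9 = 3.28058
r^2 - 1 = 3.28058^2 - 1 = 9.76221
T = 1/9.76221 = 0.102436
Efficiency = (1 - 0.102436)*100 = 89.756 %


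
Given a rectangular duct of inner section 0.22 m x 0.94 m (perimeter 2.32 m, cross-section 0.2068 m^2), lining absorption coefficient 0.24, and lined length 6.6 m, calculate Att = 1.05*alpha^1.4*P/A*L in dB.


alpha^1.4 = 0.24^1.4 = 0.135611
Attenuation rate = 1.05 * alpha^1.4 * P / A
= 1.05 * 0.135611 * 2.32 / 0.2068 = 1.59743 dB/m
Total Att = 1.59743 * 6.6 = 10.543 dB


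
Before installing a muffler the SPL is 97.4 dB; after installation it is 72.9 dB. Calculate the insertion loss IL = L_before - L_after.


Insertion loss = SPL without muffler - SPL with muffler
IL = 97.4 - 72.9 = 24.5 dB


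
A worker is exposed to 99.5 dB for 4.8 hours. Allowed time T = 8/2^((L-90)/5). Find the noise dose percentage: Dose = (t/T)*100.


T_allowed = 8 / 2^((99.5 - 90)/5) = 2.14355 hr
Dose = 4.8 / 2.14355 * 100 = 223.93 %


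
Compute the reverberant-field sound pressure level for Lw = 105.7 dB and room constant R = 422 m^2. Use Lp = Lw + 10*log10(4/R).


4/R = 4/422 = 0.00947867
Lp = 105.7 + 10*log10(0.00947867) = 85.467 dB


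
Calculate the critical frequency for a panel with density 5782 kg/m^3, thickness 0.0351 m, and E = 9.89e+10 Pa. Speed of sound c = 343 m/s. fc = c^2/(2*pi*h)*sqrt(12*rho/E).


12*rho/E = 12*5782/9.89e+10 = 7.01557e-07
sqrt(12*rho/E) = sqrt(7.01557e-07) = 0.00083759
c^2/(2*pi*h) = 343^2/(2*pi*0.0351) = 533459
fc = 533459 * 0.00083759 = 446.82 Hz


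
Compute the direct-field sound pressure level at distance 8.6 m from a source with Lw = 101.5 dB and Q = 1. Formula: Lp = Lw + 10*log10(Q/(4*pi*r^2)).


4*pi*r^2 = 4*pi*8.6^2 = 929.409 m^2
Q / (4*pi*r^2) = 1 / 929.409 = 0.00107595
Lp = 101.5 + 10*log10(0.00107595) = 71.818 dB
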